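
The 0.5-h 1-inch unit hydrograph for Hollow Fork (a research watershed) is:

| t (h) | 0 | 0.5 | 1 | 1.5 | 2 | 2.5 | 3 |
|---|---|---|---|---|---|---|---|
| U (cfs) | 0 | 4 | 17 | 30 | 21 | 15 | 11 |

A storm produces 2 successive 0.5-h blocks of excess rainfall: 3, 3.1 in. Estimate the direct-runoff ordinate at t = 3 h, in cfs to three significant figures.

Q ≈ 79.5 cfs

By discrete convolution, Q_j = Σ (P_i / 1 in) · U_{j−i}.
At t = 3 h (j=6): Q = (3/1)·11 + (3.1/1)·15 = 79.5 cfs.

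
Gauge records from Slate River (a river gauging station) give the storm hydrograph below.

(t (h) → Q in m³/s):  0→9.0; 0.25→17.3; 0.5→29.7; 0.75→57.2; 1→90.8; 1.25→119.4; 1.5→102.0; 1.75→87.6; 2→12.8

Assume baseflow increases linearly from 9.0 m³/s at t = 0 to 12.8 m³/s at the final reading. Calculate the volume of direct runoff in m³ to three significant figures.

V ≈ 3.85 × 10^5 m³

Direct-runoff ordinates (Q − Q_b): 0.00, 7.83, 19.75, 46.77, 79.90, 108.03, 90.15, 75.28, 0.00 m³/s.
ΣQ_DR = 427.7 m³/s.
With Δt = 0.25 h = 900 s, V = ΣQ_DR · Δt = 427.7 × 900 = 3.85 × 10^5 m³.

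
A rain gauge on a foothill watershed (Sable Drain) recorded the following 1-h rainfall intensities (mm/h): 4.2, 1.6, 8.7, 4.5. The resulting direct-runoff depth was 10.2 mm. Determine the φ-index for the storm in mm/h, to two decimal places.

Only the 3 blocks with intensity above φ contribute runoff: 4.2, 8.7, 4.5 mm/h.
Σ(I−φ)·Δt = d  ⇒  (4.2+8.7+4.5 − 3φ)·1 = 10.2
φ = (17.40 − 10.2/1) / 3 = 2.40 mm/h.

φ ≈ 2.40 mm/h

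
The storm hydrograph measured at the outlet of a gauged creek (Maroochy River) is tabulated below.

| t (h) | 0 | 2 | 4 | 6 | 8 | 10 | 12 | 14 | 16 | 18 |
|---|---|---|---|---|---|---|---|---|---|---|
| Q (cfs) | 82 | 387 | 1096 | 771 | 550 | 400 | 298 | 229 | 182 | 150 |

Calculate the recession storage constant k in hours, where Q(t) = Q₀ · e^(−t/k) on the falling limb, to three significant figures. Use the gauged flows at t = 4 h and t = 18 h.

On the falling limb, Q drops from 1096 to 150 cfs between t = 4 h and t = 18 h (Δt = 14 h).
k = −Δt / ln(Q₂/Q₁) = −14 / ln(150/1096) = 7.04 h.

k ≈ 7.04 h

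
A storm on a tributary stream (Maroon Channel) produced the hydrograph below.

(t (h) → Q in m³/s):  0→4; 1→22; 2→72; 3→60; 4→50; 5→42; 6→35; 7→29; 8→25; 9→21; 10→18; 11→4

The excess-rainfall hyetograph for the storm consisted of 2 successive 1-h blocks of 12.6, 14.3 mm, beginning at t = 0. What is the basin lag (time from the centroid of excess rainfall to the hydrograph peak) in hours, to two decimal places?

t_L ≈ 0.97 h

Centroid of excess rainfall: t_c = Σ P_i·t̄_i / ΣP_i = 1.0316 h (block centres at 0.5, 1.5 h).
Hydrograph peak occurs at t = 2 h, so basin lag t_L = 2 − 1.0316 = 0.97 h.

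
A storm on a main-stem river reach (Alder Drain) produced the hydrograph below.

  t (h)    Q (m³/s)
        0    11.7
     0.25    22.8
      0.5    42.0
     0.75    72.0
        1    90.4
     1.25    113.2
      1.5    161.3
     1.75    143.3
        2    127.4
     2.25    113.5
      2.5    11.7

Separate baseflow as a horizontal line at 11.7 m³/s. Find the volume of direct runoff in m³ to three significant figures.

Direct-runoff ordinates (Q − Q_b): 0.0, 11.1, 30.3, 60.3, 78.7, 101.5, 149.6, 131.6, 115.7, 101.8, 0.0 m³/s.
ΣQ_DR = 780.6 m³/s.
With Δt = 0.25 h = 900 s, V = ΣQ_DR · Δt = 780.6 × 900 = 7.03 × 10^5 m³.

V ≈ 7.03 × 10^5 m³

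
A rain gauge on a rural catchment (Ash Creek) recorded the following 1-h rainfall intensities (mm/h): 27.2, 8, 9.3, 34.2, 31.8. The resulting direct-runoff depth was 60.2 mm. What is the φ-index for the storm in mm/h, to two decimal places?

Only the 3 blocks with intensity above φ contribute runoff: 27.2, 34.2, 31.8 mm/h.
Σ(I−φ)·Δt = d  ⇒  (27.2+34.2+31.8 − 3φ)·1 = 60.2
φ = (93.20 − 60.2/1) / 3 = 11.00 mm/h.

φ ≈ 11.00 mm/h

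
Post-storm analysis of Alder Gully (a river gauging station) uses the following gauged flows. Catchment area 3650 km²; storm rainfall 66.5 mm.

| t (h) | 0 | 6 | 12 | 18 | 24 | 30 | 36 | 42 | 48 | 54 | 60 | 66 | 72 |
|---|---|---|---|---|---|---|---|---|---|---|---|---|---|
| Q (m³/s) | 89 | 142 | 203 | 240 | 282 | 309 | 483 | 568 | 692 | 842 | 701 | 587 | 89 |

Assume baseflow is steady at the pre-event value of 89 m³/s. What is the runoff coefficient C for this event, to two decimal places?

ΣQ_DR = 4070 m³/s; V = ΣQ_DR·Δt = 8.791 × 10^7 m³.
Runoff depth d = V / A = 24.09 mm.
C = d / P = 24.09 / 66.5 = 0.36.

C ≈ 0.36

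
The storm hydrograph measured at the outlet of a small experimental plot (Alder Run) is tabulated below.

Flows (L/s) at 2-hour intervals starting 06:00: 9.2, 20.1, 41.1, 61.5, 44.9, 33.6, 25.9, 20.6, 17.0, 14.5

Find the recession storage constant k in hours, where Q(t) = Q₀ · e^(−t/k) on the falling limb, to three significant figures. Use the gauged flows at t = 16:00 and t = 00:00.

k ≈ 9.52 h

On the falling limb, Q drops from 33.6 to 14.5 L/s between t = 16:00 and t = 00:00 (Δt = 8 h).
k = −Δt / ln(Q₂/Q₁) = −8 / ln(14.5/33.6) = 9.52 h.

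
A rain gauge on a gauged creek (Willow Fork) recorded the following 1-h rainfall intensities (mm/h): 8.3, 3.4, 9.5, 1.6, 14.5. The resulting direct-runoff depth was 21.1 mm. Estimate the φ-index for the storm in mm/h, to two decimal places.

Only the 3 blocks with intensity above φ contribute runoff: 8.3, 9.5, 14.5 mm/h.
Σ(I−φ)·Δt = d  ⇒  (8.3+9.5+14.5 − 3φ)·1 = 21.1
φ = (32.30 − 21.1/1) / 3 = 3.73 mm/h.

φ ≈ 3.73 mm/h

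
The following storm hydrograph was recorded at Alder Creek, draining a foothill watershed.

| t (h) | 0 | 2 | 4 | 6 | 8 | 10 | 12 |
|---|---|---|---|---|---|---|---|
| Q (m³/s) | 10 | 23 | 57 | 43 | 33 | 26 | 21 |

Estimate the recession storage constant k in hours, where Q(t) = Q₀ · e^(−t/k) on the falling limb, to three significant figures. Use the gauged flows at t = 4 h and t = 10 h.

k ≈ 7.64 h

On the falling limb, Q drops from 57 to 26 m³/s between t = 4 h and t = 10 h (Δt = 6 h).
k = −Δt / ln(Q₂/Q₁) = −6 / ln(26/57) = 7.64 h.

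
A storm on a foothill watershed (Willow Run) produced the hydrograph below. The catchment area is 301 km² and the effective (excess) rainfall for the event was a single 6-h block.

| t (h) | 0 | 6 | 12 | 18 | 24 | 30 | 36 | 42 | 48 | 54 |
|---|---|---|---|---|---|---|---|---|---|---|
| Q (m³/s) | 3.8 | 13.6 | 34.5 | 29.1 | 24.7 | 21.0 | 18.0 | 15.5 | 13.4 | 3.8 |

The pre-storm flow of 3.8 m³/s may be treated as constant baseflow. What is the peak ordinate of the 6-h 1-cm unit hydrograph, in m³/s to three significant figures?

Direct runoff: 0.0, 9.8, 30.7, 25.3, 20.9, 17.2, 14.2, 11.7, 9.6, 0.0 m³/s; ΣQ_DR = 139.4 m³/s, peak = 30.7 m³/s.
Runoff depth d = ΣQ_DR·Δt / A = 139.4 × 21600 / (301 km²) = 10.00 mm.
The 1-cm UH is the DRH scaled by (10 mm)/d, so U_p = 30.7 × 10/10.00 = 30.7 m³/s.

U_p ≈ 30.7 m³/s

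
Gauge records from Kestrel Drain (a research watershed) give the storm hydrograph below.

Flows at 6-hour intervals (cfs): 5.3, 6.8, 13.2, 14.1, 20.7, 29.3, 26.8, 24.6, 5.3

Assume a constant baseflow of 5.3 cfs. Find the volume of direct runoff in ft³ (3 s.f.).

Direct-runoff ordinates (Q − Q_b): 0.0, 1.5, 7.9, 8.8, 15.4, 24.0, 21.5, 19.3, 0.0 cfs.
ΣQ_DR = 98.40 cfs.
With Δt = 6 h = 21600 s, V = ΣQ_DR · Δt = 98.40 × 21600 = 2.13 × 10^6 ft³.

V ≈ 2.13 × 10^6 ft³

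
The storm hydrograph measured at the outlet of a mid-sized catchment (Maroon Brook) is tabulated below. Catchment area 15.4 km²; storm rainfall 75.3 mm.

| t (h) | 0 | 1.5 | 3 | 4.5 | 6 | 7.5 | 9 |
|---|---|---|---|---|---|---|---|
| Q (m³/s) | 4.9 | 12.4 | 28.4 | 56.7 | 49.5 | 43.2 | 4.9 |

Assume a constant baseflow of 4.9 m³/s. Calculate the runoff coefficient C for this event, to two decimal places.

ΣQ_DR = 165.7 m³/s; V = ΣQ_DR·Δt = 8.948 × 10^5 m³.
Runoff depth d = V / A = 58.10 mm.
C = d / P = 58.10 / 75.3 = 0.77.

C ≈ 0.77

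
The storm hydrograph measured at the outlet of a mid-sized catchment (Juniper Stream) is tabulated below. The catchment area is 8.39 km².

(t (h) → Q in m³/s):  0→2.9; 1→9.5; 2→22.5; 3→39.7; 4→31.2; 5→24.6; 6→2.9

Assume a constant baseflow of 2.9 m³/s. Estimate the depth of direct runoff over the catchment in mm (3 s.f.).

Direct runoff: 0.0, 6.6, 19.6, 36.8, 28.3, 21.7, 0.0 m³/s; ΣQ_DR = 113.0 m³/s.
V = ΣQ_DR · Δt = 113.0 × 3600 s = 4.068 × 10^5 m³.
Over A = 8.39 km², depth = V / A = 48.5 mm.

d ≈ 48.5 mm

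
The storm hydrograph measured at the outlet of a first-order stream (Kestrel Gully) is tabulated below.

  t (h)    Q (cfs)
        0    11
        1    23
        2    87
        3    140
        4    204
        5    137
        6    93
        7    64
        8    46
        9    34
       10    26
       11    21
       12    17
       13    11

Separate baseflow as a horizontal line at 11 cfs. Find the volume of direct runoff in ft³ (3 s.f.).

V ≈ 2.74 × 10^6 ft³

Direct-runoff ordinates (Q − Q_b): 0.0, 12.0, 76.0, 129.0, 193.0, 126.0, 82.0, 53.0, 35.0, 23.0, 15.0, 10.0, 6.0, 0.0 cfs.
ΣQ_DR = 760.0 cfs.
With Δt = 1 h = 3600 s, V = ΣQ_DR · Δt = 760.0 × 3600 = 2.74 × 10^6 ft³.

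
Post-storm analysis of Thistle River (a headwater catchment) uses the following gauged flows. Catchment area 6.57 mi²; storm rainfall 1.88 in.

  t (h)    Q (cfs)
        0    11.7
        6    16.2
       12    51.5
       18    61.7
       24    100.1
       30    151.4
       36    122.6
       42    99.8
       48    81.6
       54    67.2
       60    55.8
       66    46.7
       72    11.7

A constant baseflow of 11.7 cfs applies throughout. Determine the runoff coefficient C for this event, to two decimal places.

C ≈ 0.55

ΣQ_DR = 725.9 cfs; V = ΣQ_DR·Δt = 1.568 × 10^7 ft³.
Runoff depth d = V / A = 1.027 in.
C = d / P = 1.027 / 1.88 = 0.55.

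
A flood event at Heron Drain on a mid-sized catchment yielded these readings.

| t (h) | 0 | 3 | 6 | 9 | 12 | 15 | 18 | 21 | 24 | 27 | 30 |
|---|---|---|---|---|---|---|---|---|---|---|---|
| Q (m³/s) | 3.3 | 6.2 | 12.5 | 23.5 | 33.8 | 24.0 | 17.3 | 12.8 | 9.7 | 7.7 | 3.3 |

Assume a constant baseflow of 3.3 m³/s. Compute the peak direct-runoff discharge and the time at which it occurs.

Q_p = 30.5 m³/s at t = 12 h

Subtracting baseflow gives direct-runoff ordinates: 0.0, 2.9, 9.2, 20.2, 30.5, 20.7, 14.0, 9.5, 6.4, 4.4, 0.0 m³/s.
The maximum is 30.5 m³/s, occurring at the reading for t = 12 h.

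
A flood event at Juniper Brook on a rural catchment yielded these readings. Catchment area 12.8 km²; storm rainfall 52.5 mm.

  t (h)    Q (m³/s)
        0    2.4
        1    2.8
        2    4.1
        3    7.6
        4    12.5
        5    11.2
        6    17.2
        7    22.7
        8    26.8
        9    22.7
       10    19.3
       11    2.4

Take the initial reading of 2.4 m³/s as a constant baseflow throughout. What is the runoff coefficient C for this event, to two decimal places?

C ≈ 0.66

ΣQ_DR = 122.9 m³/s; V = ΣQ_DR·Δt = 4.424 × 10^5 m³.
Runoff depth d = V / A = 34.57 mm.
C = d / P = 34.57 / 52.5 = 0.66.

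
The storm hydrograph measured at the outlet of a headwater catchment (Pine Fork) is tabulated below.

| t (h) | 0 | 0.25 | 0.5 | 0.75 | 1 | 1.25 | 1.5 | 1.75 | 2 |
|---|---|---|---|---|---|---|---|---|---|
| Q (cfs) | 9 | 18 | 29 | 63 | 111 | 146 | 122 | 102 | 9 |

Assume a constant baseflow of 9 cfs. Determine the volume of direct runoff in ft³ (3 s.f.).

V ≈ 4.75 × 10^5 ft³

Direct-runoff ordinates (Q − Q_b): 0.0, 9.0, 20.0, 54.0, 102.0, 137.0, 113.0, 93.0, 0.0 cfs.
ΣQ_DR = 528.0 cfs.
With Δt = 0.25 h = 900 s, V = ΣQ_DR · Δt = 528.0 × 900 = 4.75 × 10^5 ft³.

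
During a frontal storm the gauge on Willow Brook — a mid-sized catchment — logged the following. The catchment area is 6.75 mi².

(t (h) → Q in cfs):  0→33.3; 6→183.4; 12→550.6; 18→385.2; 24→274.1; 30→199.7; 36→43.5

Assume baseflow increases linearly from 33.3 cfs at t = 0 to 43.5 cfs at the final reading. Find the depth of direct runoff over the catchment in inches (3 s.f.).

Direct runoff: 0.00, 148.40, 513.90, 346.80, 234.00, 157.90, 0.00 cfs; ΣQ_DR = 1401 cfs.
V = ΣQ_DR · Δt = 1401 × 21600 s = 3.026 × 10^7 ft³.
Over A = 6.75 mi², depth = V / A = 1.93 in.

d ≈ 1.93 in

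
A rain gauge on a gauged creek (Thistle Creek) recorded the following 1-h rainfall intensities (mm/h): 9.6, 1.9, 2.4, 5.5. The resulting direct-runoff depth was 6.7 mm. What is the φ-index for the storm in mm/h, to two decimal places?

φ ≈ 4.20 mm/h

Only the 2 blocks with intensity above φ contribute runoff: 9.6, 5.5 mm/h.
Σ(I−φ)·Δt = d  ⇒  (9.6+5.5 − 2φ)·1 = 6.7
φ = (15.10 − 6.7/1) / 2 = 4.20 mm/h.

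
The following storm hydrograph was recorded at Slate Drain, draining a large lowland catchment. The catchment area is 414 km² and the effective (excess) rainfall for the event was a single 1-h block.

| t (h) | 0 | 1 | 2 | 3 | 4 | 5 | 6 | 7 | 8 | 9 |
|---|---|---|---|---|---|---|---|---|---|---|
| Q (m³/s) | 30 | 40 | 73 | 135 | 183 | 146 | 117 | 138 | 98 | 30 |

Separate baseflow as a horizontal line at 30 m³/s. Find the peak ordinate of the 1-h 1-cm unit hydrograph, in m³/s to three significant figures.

U_p ≈ 255 m³/s

Direct runoff: 0.0, 10.0, 43.0, 105.0, 153.0, 116.0, 87.0, 108.0, 68.0, 0.0 m³/s; ΣQ_DR = 690.0 m³/s, peak = 153.0 m³/s.
Runoff depth d = ΣQ_DR·Δt / A = 690.0 × 3600 / (414 km²) = 6.000 mm.
The 1-cm UH is the DRH scaled by (10 mm)/d, so U_p = 153.0 × 10/6.000 = 255 m³/s.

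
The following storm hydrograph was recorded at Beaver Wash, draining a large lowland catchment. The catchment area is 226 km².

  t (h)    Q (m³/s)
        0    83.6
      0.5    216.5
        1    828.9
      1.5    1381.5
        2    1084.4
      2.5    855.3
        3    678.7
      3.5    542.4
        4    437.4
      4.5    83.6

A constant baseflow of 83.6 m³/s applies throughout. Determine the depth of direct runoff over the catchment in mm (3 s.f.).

Direct runoff: 0.0, 132.9, 745.3, 1297.9, 1000.8, 771.7, 595.1, 458.8, 353.8, 0.0 m³/s; ΣQ_DR = 5356 m³/s.
V = ΣQ_DR · Δt = 5356 × 1800 s = 9.641 × 10^6 m³.
Over A = 226 km², depth = V / A = 42.7 mm.

d ≈ 42.7 mm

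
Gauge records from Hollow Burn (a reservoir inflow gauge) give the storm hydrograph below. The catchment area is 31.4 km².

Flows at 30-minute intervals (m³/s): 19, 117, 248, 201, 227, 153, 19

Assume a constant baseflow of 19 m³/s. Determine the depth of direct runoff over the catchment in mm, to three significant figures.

d ≈ 48.8 mm

Direct runoff: 0.0, 98.0, 229.0, 182.0, 208.0, 134.0, 0.0 m³/s; ΣQ_DR = 851.0 m³/s.
V = ΣQ_DR · Δt = 851.0 × 1800 s = 1.532 × 10^6 m³.
Over A = 31.4 km², depth = V / A = 48.8 mm.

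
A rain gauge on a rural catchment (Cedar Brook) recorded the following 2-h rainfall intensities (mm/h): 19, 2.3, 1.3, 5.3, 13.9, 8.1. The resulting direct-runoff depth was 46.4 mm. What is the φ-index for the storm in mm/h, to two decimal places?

Only the 3 blocks with intensity above φ contribute runoff: 19, 13.9, 8.1 mm/h.
Σ(I−φ)·Δt = d  ⇒  (19+13.9+8.1 − 3φ)·2 = 46.4
φ = (41.00 − 46.4/2) / 3 = 5.93 mm/h.

φ ≈ 5.93 mm/h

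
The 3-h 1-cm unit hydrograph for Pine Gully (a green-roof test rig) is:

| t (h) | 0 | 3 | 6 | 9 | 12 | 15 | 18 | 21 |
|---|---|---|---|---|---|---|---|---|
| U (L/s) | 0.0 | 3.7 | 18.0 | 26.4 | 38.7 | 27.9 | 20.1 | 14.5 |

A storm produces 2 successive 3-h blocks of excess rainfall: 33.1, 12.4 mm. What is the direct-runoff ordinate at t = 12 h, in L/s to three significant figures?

By discrete convolution, Q_j = Σ (P_i / 10 mm) · U_{j−i}.
At t = 12 h (j=4): Q = (33.1/10)·38.7 + (12.4/10)·26.4 = 161 L/s.

Q ≈ 161 L/s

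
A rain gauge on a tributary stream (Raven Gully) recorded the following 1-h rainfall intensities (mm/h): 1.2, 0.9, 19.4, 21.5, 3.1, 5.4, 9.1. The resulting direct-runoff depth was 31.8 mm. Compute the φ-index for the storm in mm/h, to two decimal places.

Only the 3 blocks with intensity above φ contribute runoff: 19.4, 21.5, 9.1 mm/h.
Σ(I−φ)·Δt = d  ⇒  (19.4+21.5+9.1 − 3φ)·1 = 31.8
φ = (50.00 − 31.8/1) / 3 = 6.07 mm/h.

φ ≈ 6.07 mm/h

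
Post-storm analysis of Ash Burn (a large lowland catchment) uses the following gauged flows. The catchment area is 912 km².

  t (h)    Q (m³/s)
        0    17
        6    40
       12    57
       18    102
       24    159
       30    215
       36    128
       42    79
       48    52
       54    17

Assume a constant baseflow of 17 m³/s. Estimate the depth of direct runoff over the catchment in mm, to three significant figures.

Direct runoff: 0.0, 23.0, 40.0, 85.0, 142.0, 198.0, 111.0, 62.0, 35.0, 0.0 m³/s; ΣQ_DR = 696.0 m³/s.
V = ΣQ_DR · Δt = 696.0 × 21600 s = 1.503 × 10^7 m³.
Over A = 912 km², depth = V / A = 16.5 mm.

d ≈ 16.5 mm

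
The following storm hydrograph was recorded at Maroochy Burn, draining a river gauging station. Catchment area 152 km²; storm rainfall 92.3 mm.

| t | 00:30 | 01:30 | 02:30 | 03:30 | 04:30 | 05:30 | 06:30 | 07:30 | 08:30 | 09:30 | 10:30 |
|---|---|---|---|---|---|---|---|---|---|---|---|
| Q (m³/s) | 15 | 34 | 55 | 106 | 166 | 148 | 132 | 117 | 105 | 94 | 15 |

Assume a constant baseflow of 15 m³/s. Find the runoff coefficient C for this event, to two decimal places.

ΣQ_DR = 822.0 m³/s; V = ΣQ_DR·Δt = 2.959 × 10^6 m³.
Runoff depth d = V / A = 19.47 mm.
C = d / P = 19.47 / 92.3 = 0.21.

C ≈ 0.21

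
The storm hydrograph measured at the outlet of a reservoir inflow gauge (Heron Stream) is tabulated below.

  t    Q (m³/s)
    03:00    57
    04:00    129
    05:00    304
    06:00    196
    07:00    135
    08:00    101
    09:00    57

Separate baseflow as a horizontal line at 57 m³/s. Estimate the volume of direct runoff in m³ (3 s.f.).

Direct-runoff ordinates (Q − Q_b): 0.0, 72.0, 247.0, 139.0, 78.0, 44.0, 0.0 m³/s.
ΣQ_DR = 580.0 m³/s.
With Δt = 1 h = 3600 s, V = ΣQ_DR · Δt = 580.0 × 3600 = 2.09 × 10^6 m³.

V ≈ 2.09 × 10^6 m³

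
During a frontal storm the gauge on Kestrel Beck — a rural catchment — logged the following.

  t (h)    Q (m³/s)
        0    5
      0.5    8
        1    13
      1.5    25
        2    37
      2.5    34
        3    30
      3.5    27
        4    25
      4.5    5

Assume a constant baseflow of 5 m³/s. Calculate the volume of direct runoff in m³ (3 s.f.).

V ≈ 2.86 × 10^5 m³

Direct-runoff ordinates (Q − Q_b): 0.0, 3.0, 8.0, 20.0, 32.0, 29.0, 25.0, 22.0, 20.0, 0.0 m³/s.
ΣQ_DR = 159.0 m³/s.
With Δt = 0.5 h = 1800 s, V = ΣQ_DR · Δt = 159.0 × 1800 = 2.86 × 10^5 m³.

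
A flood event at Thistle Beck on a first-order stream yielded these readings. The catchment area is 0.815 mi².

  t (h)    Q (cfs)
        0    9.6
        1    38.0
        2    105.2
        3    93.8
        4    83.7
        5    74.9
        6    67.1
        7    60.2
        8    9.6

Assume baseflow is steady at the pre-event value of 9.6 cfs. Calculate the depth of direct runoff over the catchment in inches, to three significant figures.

Direct runoff: 0.0, 28.4, 95.6, 84.2, 74.1, 65.3, 57.5, 50.6, 0.0 cfs; ΣQ_DR = 455.7 cfs.
V = ΣQ_DR · Δt = 455.7 × 3600 s = 1.641 × 10^6 ft³.
Over A = 0.815 mi², depth = V / A = 0.866 in.

d ≈ 0.866 in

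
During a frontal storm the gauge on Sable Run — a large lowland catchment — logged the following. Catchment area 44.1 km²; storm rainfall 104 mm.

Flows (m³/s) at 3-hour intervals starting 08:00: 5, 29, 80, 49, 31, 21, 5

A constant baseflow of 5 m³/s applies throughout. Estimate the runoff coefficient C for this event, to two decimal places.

ΣQ_DR = 185.0 m³/s; V = ΣQ_DR·Δt = 1.998 × 10^6 m³.
Runoff depth d = V / A = 45.31 mm.
C = d / P = 45.31 / 104 = 0.44.

C ≈ 0.44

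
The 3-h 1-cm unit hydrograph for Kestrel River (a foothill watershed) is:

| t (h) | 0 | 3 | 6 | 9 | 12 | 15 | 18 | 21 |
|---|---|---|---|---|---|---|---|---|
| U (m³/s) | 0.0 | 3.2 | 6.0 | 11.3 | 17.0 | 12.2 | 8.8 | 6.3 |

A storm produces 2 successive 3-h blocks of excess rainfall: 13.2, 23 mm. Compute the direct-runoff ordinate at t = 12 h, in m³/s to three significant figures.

Q ≈ 48.4 m³/s

By discrete convolution, Q_j = Σ (P_i / 10 mm) · U_{j−i}.
At t = 12 h (j=4): Q = (13.2/10)·17.0 + (23/10)·11.3 = 48.4 m³/s.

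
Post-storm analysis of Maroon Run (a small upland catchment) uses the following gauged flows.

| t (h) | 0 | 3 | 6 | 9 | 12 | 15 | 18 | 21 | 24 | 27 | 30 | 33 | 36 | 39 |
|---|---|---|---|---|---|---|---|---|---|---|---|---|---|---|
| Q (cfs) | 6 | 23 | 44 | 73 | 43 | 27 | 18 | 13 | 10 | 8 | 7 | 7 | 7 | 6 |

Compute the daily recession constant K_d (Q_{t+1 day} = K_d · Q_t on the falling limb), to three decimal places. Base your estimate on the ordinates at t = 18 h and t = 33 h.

Between t = 18 h and t = 33 h the flow falls from 18 to 7 cfs over 5×3 h = 15 h.
Per-interval ratio K = (7/18)^(1/5) = 0.8279; K_d = K^(24/3) = 0.221.

K_d ≈ 0.221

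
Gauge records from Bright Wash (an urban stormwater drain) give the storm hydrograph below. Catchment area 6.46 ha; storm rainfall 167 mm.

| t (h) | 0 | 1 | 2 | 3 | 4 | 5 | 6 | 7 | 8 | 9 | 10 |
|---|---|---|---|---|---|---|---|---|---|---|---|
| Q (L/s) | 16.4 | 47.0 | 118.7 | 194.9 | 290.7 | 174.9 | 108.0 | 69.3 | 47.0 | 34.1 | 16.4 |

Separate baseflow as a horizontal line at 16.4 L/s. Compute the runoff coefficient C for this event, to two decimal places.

C ≈ 0.31

ΣQ_DR = 937.0 L/s; V = ΣQ_DR·Δt = 3.373 × 10^6 L.
Runoff depth d = V / A = 52.22 mm.
C = d / P = 52.22 / 167 = 0.31.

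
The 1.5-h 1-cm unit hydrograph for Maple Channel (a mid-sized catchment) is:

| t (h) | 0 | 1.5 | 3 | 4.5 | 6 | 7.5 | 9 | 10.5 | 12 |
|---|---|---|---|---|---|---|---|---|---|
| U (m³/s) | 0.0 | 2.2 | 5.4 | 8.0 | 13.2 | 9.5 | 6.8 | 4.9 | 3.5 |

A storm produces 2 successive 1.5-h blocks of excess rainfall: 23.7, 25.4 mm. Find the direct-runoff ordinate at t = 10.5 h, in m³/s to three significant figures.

By discrete convolution, Q_j = Σ (P_i / 10 mm) · U_{j−i}.
At t = 10.5 h (j=7): Q = (23.7/10)·4.9 + (25.4/10)·6.8 = 28.9 m³/s.

Q ≈ 28.9 m³/s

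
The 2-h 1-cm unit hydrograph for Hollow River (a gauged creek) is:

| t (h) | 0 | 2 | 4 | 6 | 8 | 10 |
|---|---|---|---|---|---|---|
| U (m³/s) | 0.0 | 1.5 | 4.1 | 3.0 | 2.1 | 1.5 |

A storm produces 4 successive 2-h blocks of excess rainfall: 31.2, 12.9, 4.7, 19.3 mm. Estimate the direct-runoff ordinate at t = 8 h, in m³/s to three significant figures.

Q ≈ 15.2 m³/s

By discrete convolution, Q_j = Σ (P_i / 10 mm) · U_{j−i}.
At t = 8 h (j=4): Q = (31.2/10)·2.1 + (12.9/10)·3.0 + (4.7/10)·4.1 + (19.3/10)·1.5 = 15.2 m³/s.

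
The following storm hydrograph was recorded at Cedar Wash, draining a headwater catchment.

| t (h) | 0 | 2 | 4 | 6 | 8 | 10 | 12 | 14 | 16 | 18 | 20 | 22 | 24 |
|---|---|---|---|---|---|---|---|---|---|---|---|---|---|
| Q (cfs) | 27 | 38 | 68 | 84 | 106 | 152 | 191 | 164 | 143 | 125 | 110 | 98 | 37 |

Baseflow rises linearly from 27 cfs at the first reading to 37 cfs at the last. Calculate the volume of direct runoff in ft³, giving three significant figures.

V ≈ 6.67 × 10^6 ft³

Direct-runoff ordinates (Q − Q_b): 0.00, 10.17, 39.33, 54.50, 75.67, 120.83, 159.00, 131.17, 109.33, 90.50, 74.67, 61.83, 0.00 cfs.
ΣQ_DR = 927.0 cfs.
With Δt = 2 h = 7200 s, V = ΣQ_DR · Δt = 927.0 × 7200 = 6.67 × 10^6 ft³.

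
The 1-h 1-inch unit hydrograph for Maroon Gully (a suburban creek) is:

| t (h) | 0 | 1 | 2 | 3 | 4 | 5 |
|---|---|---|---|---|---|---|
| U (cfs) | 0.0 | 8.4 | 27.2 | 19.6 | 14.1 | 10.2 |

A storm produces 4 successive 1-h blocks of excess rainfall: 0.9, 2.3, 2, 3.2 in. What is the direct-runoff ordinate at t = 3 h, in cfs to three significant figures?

By discrete convolution, Q_j = Σ (P_i / 1 in) · U_{j−i}.
At t = 3 h (j=3): Q = (0.9/1)·19.6 + (2.3/1)·27.2 + (2/1)·8.4 + (3.2/1)·0.0 = 97.0 cfs.

Q ≈ 97.0 cfs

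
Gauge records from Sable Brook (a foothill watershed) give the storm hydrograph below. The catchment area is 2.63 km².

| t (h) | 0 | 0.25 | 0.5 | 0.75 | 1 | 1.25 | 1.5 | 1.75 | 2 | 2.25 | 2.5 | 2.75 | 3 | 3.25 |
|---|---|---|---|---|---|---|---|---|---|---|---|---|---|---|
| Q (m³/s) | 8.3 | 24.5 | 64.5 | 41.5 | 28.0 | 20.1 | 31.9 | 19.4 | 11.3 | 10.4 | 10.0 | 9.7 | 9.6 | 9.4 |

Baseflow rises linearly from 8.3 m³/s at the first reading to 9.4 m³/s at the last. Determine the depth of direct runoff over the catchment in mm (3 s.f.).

d ≈ 59.8 mm

Direct runoff: 0.00, 16.12, 56.03, 32.95, 19.36, 11.38, 23.09, 10.51, 2.32, 1.34, 0.85, 0.47, 0.28, 0.00 m³/s; ΣQ_DR = 174.7 m³/s.
V = ΣQ_DR · Δt = 174.7 × 900 s = 1.572 × 10^5 m³.
Over A = 2.63 km², depth = V / A = 59.8 mm.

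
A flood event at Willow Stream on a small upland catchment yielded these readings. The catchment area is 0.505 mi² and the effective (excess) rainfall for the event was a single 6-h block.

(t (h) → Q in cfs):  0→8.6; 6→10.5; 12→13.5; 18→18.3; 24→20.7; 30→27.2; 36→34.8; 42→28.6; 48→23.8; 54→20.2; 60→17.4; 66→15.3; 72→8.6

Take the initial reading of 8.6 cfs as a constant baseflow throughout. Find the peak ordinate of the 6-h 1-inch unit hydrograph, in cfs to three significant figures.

Direct runoff: 0.0, 1.9, 4.9, 9.7, 12.1, 18.6, 26.2, 20.0, 15.2, 11.6, 8.8, 6.7, 0.0 cfs; ΣQ_DR = 135.7 cfs, peak = 26.2 cfs.
Runoff depth d = ΣQ_DR·Δt / A = 135.7 × 21600 / (0.505 mi²) = 2.498 in.
The 1-inch UH is the DRH scaled by (1 in)/d, so U_p = 26.2 × 1/2.498 = 10.5 cfs.

U_p ≈ 10.5 cfs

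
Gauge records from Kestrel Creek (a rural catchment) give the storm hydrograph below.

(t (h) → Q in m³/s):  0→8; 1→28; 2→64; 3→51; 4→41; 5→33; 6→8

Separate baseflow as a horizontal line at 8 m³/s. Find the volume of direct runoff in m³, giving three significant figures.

V ≈ 6.37 × 10^5 m³

Direct-runoff ordinates (Q − Q_b): 0.0, 20.0, 56.0, 43.0, 33.0, 25.0, 0.0 m³/s.
ΣQ_DR = 177.0 m³/s.
With Δt = 1 h = 3600 s, V = ΣQ_DR · Δt = 177.0 × 3600 = 6.37 × 10^5 m³.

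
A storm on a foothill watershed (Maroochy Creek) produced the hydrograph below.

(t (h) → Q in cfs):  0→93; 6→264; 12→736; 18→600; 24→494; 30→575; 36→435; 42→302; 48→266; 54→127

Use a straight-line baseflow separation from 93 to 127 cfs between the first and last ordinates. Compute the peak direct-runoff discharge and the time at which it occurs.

Q_p = 635.44 cfs at t = 12 h

Subtracting baseflow gives direct-runoff ordinates: 0.00, 167.22, 635.44, 495.67, 385.89, 463.11, 319.33, 182.56, 142.78, 0.00 cfs.
The maximum is 635.44 cfs, occurring at the reading for t = 12 h.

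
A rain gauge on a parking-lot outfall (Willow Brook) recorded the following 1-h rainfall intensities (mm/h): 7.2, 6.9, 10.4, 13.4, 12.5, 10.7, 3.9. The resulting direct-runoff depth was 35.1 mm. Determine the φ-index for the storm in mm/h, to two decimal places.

Only the 6 blocks with intensity above φ contribute runoff: 7.2, 6.9, 10.4, 13.4, 12.5, 10.7 mm/h.
Σ(I−φ)·Δt = d  ⇒  (7.2+6.9+10.4+13.4+12.5+10.7 − 6φ)·1 = 35.1
φ = (61.10 − 35.1/1) / 6 = 4.33 mm/h.

φ ≈ 4.33 mm/h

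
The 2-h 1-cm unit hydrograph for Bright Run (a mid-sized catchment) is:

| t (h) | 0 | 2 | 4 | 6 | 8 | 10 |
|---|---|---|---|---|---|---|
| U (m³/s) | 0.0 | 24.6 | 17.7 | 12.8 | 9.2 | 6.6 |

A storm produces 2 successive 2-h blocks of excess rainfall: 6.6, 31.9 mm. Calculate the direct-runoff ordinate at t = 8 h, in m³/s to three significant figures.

Q ≈ 46.9 m³/s

By discrete convolution, Q_j = Σ (P_i / 10 mm) · U_{j−i}.
At t = 8 h (j=4): Q = (6.6/10)·9.2 + (31.9/10)·12.8 = 46.9 m³/s.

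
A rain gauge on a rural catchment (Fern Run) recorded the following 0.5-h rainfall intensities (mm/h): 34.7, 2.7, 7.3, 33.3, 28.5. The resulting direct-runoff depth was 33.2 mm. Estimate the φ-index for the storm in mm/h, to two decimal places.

φ ≈ 10.03 mm/h

Only the 3 blocks with intensity above φ contribute runoff: 34.7, 33.3, 28.5 mm/h.
Σ(I−φ)·Δt = d  ⇒  (34.7+33.3+28.5 − 3φ)·0.5 = 33.2
φ = (96.50 − 33.2/0.5) / 3 = 10.03 mm/h.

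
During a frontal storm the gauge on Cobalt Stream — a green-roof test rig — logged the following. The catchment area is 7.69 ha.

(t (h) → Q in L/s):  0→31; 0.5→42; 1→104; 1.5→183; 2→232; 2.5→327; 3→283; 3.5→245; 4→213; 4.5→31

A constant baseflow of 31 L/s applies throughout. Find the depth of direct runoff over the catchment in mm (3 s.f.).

Direct runoff: 0.0, 11.0, 73.0, 152.0, 201.0, 296.0, 252.0, 214.0, 182.0, 0.0 L/s; ΣQ_DR = 1381 L/s.
V = ΣQ_DR · Δt = 1381 × 1800 s = 2.486 × 10^6 L.
Over A = 7.69 ha, depth = V / A = 32.3 mm.

d ≈ 32.3 mm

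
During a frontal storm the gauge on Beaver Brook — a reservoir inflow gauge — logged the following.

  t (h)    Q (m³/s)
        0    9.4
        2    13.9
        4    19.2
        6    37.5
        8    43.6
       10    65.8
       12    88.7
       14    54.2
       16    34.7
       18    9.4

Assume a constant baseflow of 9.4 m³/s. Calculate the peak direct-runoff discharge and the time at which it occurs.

Q_p = 79.3 m³/s at t = 12 h

Subtracting baseflow gives direct-runoff ordinates: 0.0, 4.5, 9.8, 28.1, 34.2, 56.4, 79.3, 44.8, 25.3, 0.0 m³/s.
The maximum is 79.3 m³/s, occurring at the reading for t = 12 h.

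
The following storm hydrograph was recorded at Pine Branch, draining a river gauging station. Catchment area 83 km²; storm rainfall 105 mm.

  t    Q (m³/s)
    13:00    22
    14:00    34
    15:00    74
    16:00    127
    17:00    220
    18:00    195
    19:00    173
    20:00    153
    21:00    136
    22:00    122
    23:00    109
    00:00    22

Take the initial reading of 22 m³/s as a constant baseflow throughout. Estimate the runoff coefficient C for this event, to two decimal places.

ΣQ_DR = 1123 m³/s; V = ΣQ_DR·Δt = 4.043 × 10^6 m³.
Runoff depth d = V / A = 48.71 mm.
C = d / P = 48.71 / 105 = 0.46.

C ≈ 0.46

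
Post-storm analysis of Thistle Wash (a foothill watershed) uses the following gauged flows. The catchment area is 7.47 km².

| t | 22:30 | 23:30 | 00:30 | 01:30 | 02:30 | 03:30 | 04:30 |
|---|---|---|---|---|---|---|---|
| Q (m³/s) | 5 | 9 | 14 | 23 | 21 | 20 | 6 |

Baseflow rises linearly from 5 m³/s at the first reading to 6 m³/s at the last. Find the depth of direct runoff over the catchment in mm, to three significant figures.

d ≈ 28.7 mm

Direct runoff: 0.00, 3.83, 8.67, 17.50, 15.33, 14.17, 0.00 m³/s; ΣQ_DR = 59.50 m³/s.
V = ΣQ_DR · Δt = 59.50 × 3600 s = 2.142 × 10^5 m³.
Over A = 7.47 km², depth = V / A = 28.7 mm.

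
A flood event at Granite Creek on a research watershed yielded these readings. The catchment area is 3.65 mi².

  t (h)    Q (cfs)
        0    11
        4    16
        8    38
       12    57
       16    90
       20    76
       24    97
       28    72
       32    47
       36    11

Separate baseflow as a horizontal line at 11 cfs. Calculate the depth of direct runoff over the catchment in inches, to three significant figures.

d ≈ 0.688 in

Direct runoff: 0.0, 5.0, 27.0, 46.0, 79.0, 65.0, 86.0, 61.0, 36.0, 0.0 cfs; ΣQ_DR = 405.0 cfs.
V = ΣQ_DR · Δt = 405.0 × 14400 s = 5.832 × 10^6 ft³.
Over A = 3.65 mi², depth = V / A = 0.688 in.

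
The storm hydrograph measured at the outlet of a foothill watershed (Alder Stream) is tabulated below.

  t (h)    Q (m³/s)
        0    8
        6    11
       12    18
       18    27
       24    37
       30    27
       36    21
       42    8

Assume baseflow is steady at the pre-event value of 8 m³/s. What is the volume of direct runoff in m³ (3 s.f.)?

V ≈ 2.01 × 10^6 m³

Direct-runoff ordinates (Q − Q_b): 0.0, 3.0, 10.0, 19.0, 29.0, 19.0, 13.0, 0.0 m³/s.
ΣQ_DR = 93.00 m³/s.
With Δt = 6 h = 21600 s, V = ΣQ_DR · Δt = 93.00 × 21600 = 2.01 × 10^6 m³.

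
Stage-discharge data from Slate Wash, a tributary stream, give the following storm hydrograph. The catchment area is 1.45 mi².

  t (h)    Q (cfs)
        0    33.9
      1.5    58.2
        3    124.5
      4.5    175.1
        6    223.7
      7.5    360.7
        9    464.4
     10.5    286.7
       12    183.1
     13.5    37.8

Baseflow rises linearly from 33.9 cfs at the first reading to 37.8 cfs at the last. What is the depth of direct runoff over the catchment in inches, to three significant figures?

Direct runoff: 0.00, 23.87, 89.73, 139.90, 188.07, 324.63, 427.90, 249.77, 145.73, 0.00 cfs; ΣQ_DR = 1590 cfs.
V = ΣQ_DR · Δt = 1590 × 5400 s = 8.584 × 10^6 ft³.
Over A = 1.45 mi², depth = V / A = 2.55 in.

d ≈ 2.55 in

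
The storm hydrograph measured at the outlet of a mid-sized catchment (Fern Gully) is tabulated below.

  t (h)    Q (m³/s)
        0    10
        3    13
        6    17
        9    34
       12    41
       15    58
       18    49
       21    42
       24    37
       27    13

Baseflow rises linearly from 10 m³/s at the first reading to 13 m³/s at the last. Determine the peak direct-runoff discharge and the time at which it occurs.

Q_p = 46.33 m³/s at t = 15 h

Subtracting baseflow gives direct-runoff ordinates: 0.00, 2.67, 6.33, 23.00, 29.67, 46.33, 37.00, 29.67, 24.33, 0.00 m³/s.
The maximum is 46.33 m³/s, occurring at the reading for t = 15 h.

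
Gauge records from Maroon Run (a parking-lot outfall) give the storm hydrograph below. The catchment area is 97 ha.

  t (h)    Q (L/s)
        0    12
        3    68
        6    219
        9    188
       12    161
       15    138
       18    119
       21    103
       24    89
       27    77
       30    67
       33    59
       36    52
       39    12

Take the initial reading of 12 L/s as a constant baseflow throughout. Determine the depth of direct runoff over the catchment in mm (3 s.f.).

d ≈ 13.3 mm

Direct runoff: 0.0, 56.0, 207.0, 176.0, 149.0, 126.0, 107.0, 91.0, 77.0, 65.0, 55.0, 47.0, 40.0, 0.0 L/s; ΣQ_DR = 1196 L/s.
V = ΣQ_DR · Δt = 1196 × 10800 s = 1.292 × 10^7 L.
Over A = 97 ha, depth = V / A = 13.3 mm.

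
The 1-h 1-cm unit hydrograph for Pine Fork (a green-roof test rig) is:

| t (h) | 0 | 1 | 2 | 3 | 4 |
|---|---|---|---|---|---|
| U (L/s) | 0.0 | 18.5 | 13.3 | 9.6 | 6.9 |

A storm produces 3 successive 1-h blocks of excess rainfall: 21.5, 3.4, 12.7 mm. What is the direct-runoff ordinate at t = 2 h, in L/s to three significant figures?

Q ≈ 34.9 L/s

By discrete convolution, Q_j = Σ (P_i / 10 mm) · U_{j−i}.
At t = 2 h (j=2): Q = (21.5/10)·13.3 + (3.4/10)·18.5 + (12.7/10)·0.0 = 34.9 L/s.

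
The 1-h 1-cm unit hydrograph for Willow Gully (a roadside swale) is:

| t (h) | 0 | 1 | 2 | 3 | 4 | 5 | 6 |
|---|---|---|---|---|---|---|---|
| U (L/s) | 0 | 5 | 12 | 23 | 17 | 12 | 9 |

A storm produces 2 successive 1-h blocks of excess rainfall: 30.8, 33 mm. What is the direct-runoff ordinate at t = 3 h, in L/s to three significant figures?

Q ≈ 110 L/s

By discrete convolution, Q_j = Σ (P_i / 10 mm) · U_{j−i}.
At t = 3 h (j=3): Q = (30.8/10)·23 + (33/10)·12 = 110 L/s.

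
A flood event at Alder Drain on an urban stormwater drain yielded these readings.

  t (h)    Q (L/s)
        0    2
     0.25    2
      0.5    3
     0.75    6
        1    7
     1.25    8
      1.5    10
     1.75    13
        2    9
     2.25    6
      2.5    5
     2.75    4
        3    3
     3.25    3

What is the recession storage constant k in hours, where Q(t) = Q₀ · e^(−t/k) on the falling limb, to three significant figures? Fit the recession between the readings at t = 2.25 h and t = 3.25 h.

k ≈ 1.44 h

On the falling limb, Q drops from 6 to 3 L/s between t = 2.25 h and t = 3.25 h (Δt = 1 h).
k = −Δt / ln(Q₂/Q₁) = −1 / ln(3/6) = 1.44 h.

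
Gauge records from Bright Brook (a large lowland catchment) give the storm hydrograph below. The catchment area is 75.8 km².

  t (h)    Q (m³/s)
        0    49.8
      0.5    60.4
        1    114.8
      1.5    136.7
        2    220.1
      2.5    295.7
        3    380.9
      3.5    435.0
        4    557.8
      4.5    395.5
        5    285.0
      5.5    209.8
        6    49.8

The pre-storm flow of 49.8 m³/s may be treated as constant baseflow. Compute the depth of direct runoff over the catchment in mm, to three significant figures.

Direct runoff: 0.0, 10.6, 65.0, 86.9, 170.3, 245.9, 331.1, 385.2, 508.0, 345.7, 235.2, 160.0, 0.0 m³/s; ΣQ_DR = 2544 m³/s.
V = ΣQ_DR · Δt = 2544 × 1800 s = 4.579 × 10^6 m³.
Over A = 75.8 km², depth = V / A = 60.4 mm.

d ≈ 60.4 mm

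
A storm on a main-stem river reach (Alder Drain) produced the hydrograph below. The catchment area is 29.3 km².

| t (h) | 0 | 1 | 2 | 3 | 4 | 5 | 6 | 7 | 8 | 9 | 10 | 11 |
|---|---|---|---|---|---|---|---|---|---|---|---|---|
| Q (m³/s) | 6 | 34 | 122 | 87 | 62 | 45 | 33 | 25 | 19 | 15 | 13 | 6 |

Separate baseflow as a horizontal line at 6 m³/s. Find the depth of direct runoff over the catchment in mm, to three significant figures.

Direct runoff: 0.0, 28.0, 116.0, 81.0, 56.0, 39.0, 27.0, 19.0, 13.0, 9.0, 7.0, 0.0 m³/s; ΣQ_DR = 395.0 m³/s.
V = ΣQ_DR · Δt = 395.0 × 3600 s = 1.422 × 10^6 m³.
Over A = 29.3 km², depth = V / A = 48.5 mm.

d ≈ 48.5 mm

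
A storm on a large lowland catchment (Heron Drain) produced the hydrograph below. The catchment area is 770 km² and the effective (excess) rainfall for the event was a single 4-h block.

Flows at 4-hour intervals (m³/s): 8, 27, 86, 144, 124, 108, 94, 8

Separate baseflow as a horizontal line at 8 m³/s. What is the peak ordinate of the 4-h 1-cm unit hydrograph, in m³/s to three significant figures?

U_p ≈ 136 m³/s

Direct runoff: 0.0, 19.0, 78.0, 136.0, 116.0, 100.0, 86.0, 0.0 m³/s; ΣQ_DR = 535.0 m³/s, peak = 136.0 m³/s.
Runoff depth d = ΣQ_DR·Δt / A = 535.0 × 14400 / (770 km²) = 10.01 mm.
The 1-cm UH is the DRH scaled by (10 mm)/d, so U_p = 136.0 × 10/10.01 = 136 m³/s.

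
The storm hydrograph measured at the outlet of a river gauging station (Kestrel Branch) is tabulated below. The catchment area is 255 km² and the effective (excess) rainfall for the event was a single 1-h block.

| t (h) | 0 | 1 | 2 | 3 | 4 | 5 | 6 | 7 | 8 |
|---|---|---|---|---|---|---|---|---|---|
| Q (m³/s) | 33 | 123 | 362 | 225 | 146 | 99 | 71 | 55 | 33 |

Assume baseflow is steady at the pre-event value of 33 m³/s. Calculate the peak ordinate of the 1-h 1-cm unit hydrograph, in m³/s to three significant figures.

Direct runoff: 0.0, 90.0, 329.0, 192.0, 113.0, 66.0, 38.0, 22.0, 0.0 m³/s; ΣQ_DR = 850.0 m³/s, peak = 329.0 m³/s.
Runoff depth d = ΣQ_DR·Δt / A = 850.0 × 3600 / (255 km²) = 12.00 mm.
The 1-cm UH is the DRH scaled by (10 mm)/d, so U_p = 329.0 × 10/12.00 = 274 m³/s.

U_p ≈ 274 m³/s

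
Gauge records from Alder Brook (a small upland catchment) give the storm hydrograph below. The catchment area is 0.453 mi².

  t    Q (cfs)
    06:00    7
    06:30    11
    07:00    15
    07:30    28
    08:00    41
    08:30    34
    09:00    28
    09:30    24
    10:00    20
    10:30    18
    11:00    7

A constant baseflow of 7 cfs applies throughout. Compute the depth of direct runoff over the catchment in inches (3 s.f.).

Direct runoff: 0.0, 4.0, 8.0, 21.0, 34.0, 27.0, 21.0, 17.0, 13.0, 11.0, 0.0 cfs; ΣQ_DR = 156.0 cfs.
V = ΣQ_DR · Δt = 156.0 × 1800 s = 2.808 × 10^5 ft³.
Over A = 0.453 mi², depth = V / A = 0.267 in.

d ≈ 0.267 in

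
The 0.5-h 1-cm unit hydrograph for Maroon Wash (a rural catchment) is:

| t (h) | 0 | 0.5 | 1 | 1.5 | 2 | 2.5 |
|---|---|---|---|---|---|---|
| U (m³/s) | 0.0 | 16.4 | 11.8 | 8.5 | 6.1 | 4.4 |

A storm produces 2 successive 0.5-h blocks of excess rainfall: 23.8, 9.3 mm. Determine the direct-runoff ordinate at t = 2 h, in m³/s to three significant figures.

By discrete convolution, Q_j = Σ (P_i / 10 mm) · U_{j−i}.
At t = 2 h (j=4): Q = (23.8/10)·6.1 + (9.3/10)·8.5 = 22.4 m³/s.

Q ≈ 22.4 m³/s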